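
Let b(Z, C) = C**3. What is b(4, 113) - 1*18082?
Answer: 1424815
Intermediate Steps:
b(4, 113) - 1*18082 = 113**3 - 1*18082 = 1442897 - 18082 = 1424815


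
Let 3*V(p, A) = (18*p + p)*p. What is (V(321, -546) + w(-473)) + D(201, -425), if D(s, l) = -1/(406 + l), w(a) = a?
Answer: 12390281/19 ≈ 6.5212e+5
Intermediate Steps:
V(p, A) = 19*p²/3 (V(p, A) = ((18*p + p)*p)/3 = ((19*p)*p)/3 = (19*p²)/3 = 19*p²/3)
(V(321, -546) + w(-473)) + D(201, -425) = ((19/3)*321² - 473) - 1/(406 - 425) = ((19/3)*103041 - 473) - 1/(-19) = (652593 - 473) - 1*(-1/19) = 652120 + 1/19 = 12390281/19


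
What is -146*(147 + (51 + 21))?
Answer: -31974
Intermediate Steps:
-146*(147 + (51 + 21)) = -146*(147 + 72) = -146*219 = -31974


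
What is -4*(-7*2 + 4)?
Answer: 40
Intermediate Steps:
-4*(-7*2 + 4) = -4*(-14 + 4) = -4*(-10) = 40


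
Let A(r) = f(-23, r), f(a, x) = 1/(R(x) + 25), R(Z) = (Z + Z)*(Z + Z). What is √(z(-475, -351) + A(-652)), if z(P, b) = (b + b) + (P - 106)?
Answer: I*√3709793978018682/1700441 ≈ 35.819*I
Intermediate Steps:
R(Z) = 4*Z² (R(Z) = (2*Z)*(2*Z) = 4*Z²)
f(a, x) = 1/(25 + 4*x²) (f(a, x) = 1/(4*x² + 25) = 1/(25 + 4*x²))
z(P, b) = -106 + P + 2*b (z(P, b) = 2*b + (-106 + P) = -106 + P + 2*b)
A(r) = 1/(25 + 4*r²)
√(z(-475, -351) + A(-652)) = √((-106 - 475 + 2*(-351)) + 1/(25 + 4*(-652)²)) = √((-106 - 475 - 702) + 1/(25 + 4*425104)) = √(-1283 + 1/(25 + 1700416)) = √(-1283 + 1/1700441) = √(-2181665802/1700441) = I*√3709793978018682/1700441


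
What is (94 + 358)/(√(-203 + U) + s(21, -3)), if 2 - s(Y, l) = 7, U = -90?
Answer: -1130/159 - 226*I*√293/159 ≈ -7.1069 - 24.33*I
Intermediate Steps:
s(Y, l) = -5 (s(Y, l) = 2 - 1*7 = 2 - 7 = -5)
(94 + 358)/(√(-203 + U) + s(21, -3)) = (94 + 358)/(√(-203 - 90) - 5) = 452/(√(-293) - 5) = 452/(I*√293 - 5) = 452/(-5 + I*√293)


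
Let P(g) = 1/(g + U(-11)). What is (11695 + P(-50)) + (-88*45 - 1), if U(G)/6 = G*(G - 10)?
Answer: 10332625/1336 ≈ 7734.0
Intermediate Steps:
U(G) = 6*G*(-10 + G) (U(G) = 6*(G*(G - 10)) = 6*(G*(-10 + G)) = 6*G*(-10 + G))
P(g) = 1/(1386 + g) (P(g) = 1/(g + 6*(-11)*(-10 - 11)) = 1/(g + 6*(-11)*(-21)) = 1/(g + 1386) = 1/(1386 + g))
(11695 + P(-50)) + (-88*45 - 1) = (11695 + 1/(1386 - 50)) + (-88*45 - 1) = (11695 + 1/1336) + (-3960 - 1) = (11695 + 1/1336) - 3961 = 15624521/1336 - 3961 = 10332625/1336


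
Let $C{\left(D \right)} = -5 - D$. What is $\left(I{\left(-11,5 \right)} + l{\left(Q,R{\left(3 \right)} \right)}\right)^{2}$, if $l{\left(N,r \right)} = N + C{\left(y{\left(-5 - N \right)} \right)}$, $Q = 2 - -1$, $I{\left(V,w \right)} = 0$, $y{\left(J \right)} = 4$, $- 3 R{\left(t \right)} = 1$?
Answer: $36$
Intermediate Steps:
$R{\left(t \right)} = - \frac{1}{3}$ ($R{\left(t \right)} = \left(- \frac{1}{3}\right) 1 = - \frac{1}{3}$)
$Q = 3$ ($Q = 2 + 1 = 3$)
$l{\left(N,r \right)} = -9 + N$ ($l{\left(N,r \right)} = N - 9 = -9 + N$)
$\left(I{\left(-11,5 \right)} + l{\left(Q,R{\left(3 \right)} \right)}\right)^{2} = \left(0 + \left(-9 + 3\right)\right)^{2} = \left(0 - 6\right)^{2} = \left(-6\right)^{2} = 36$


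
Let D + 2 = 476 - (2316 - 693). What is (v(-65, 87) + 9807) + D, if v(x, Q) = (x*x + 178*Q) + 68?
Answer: 28437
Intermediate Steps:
v(x, Q) = 68 + x² + 178*Q (v(x, Q) = (x² + 178*Q) + 68 = 68 + x² + 178*Q)
D = -1149 (D = -2 + (476 - (2316 - 693)) = -2 + (476 - 1*1623) = -2 + (476 - 1623) = -2 - 1147 = -1149)
(v(-65, 87) + 9807) + D = ((68 + (-65)² + 178*87) + 9807) - 1149 = ((68 + 4225 + 15486) + 9807) - 1149 = (19779 + 9807) - 1149 = 29586 - 1149 = 28437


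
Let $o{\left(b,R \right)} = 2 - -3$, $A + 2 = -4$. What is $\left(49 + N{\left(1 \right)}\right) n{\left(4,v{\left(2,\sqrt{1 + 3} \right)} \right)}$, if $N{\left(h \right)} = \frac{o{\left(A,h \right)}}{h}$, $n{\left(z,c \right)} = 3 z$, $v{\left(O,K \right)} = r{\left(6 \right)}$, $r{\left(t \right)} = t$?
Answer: $648$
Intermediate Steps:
$A = -6$ ($A = -2 - 4 = -6$)
$o{\left(b,R \right)} = 5$ ($o{\left(b,R \right)} = 2 + 3 = 5$)
$v{\left(O,K \right)} = 6$
$N{\left(h \right)} = \frac{5}{h}$
$\left(49 + N{\left(1 \right)}\right) n{\left(4,v{\left(2,\sqrt{1 + 3} \right)} \right)} = \left(49 + \frac{5}{1}\right) 3 \cdot 4 = \left(49 + 5 \cdot 1\right) 12 = \left(49 + 5\right) 12 = 54 \cdot 12 = 648$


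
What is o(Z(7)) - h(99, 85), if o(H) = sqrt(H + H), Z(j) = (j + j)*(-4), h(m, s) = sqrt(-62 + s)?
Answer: -sqrt(23) + 4*I*sqrt(7) ≈ -4.7958 + 10.583*I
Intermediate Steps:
Z(j) = -8*j (Z(j) = (2*j)*(-4) = -8*j)
o(H) = sqrt(2)*sqrt(H) (o(H) = sqrt(2*H) = sqrt(2)*sqrt(H))
o(Z(7)) - h(99, 85) = sqrt(2)*sqrt(-8*7) - sqrt(-62 + 85) = sqrt(2)*sqrt(-56) - sqrt(23) = sqrt(2)*(2*I*sqrt(14)) - sqrt(23) = 4*I*sqrt(7) - sqrt(23) = -sqrt(23) + 4*I*sqrt(7)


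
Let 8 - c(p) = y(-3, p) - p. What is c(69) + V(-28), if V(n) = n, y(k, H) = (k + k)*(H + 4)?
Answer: 487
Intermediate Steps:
y(k, H) = 2*k*(4 + H) (y(k, H) = (2*k)*(4 + H) = 2*k*(4 + H))
c(p) = 32 + 7*p (c(p) = 8 - (2*(-3)*(4 + p) - p) = 8 - ((-24 - 6*p) - p) = 8 - (-24 - 7*p) = 8 + (24 + 7*p) = 32 + 7*p)
c(69) + V(-28) = (32 + 7*69) - 28 = (32 + 483) - 28 = 515 - 28 = 487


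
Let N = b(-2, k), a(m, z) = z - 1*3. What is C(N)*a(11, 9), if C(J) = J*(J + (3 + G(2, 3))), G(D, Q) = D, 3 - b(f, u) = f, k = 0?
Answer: 300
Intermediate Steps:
a(m, z) = -3 + z (a(m, z) = z - 3 = -3 + z)
b(f, u) = 3 - f
N = 5 (N = 3 - 1*(-2) = 3 + 2 = 5)
C(J) = J*(5 + J) (C(J) = J*(J + (3 + 2)) = J*(J + 5) = J*(5 + J))
C(N)*a(11, 9) = (5*(5 + 5))*(-3 + 9) = (5*10)*6 = 50*6 = 300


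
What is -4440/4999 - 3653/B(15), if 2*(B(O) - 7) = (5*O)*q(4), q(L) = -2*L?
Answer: 16960427/1464707 ≈ 11.579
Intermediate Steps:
B(O) = 7 - 20*O (B(O) = 7 + ((5*O)*(-2*4))/2 = 7 + ((5*O)*(-8))/2 = 7 + (-40*O)/2 = 7 - 20*O)
-4440/4999 - 3653/B(15) = -4440/4999 - 3653/(7 - 20*15) = -4440*1/4999 - 3653/(7 - 300) = -4440/4999 - 3653/(-293) = -4440/4999 - 3653*(-1/293) = -4440/4999 + 3653/293 = 16960427/1464707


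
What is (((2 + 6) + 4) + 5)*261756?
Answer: 4449852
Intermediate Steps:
(((2 + 6) + 4) + 5)*261756 = ((8 + 4) + 5)*261756 = (12 + 5)*261756 = 17*261756 = 4449852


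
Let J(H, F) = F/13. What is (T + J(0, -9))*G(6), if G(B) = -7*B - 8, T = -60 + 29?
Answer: 20600/13 ≈ 1584.6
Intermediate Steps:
J(H, F) = F/13 (J(H, F) = F*(1/13) = F/13)
T = -31
G(B) = -8 - 7*B
(T + J(0, -9))*G(6) = (-31 + (1/13)*(-9))*(-8 - 7*6) = (-31 - 9/13)*(-8 - 42) = -412/13*(-50) = 20600/13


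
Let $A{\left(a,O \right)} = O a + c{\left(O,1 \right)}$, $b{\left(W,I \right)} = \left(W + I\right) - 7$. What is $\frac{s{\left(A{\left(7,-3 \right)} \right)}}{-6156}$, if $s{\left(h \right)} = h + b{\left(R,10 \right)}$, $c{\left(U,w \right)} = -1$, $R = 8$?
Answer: $\frac{11}{6156} \approx 0.0017869$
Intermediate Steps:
$b{\left(W,I \right)} = -7 + I + W$ ($b{\left(W,I \right)} = \left(I + W\right) - 7 = -7 + I + W$)
$A{\left(a,O \right)} = -1 + O a$ ($A{\left(a,O \right)} = O a - 1 = -1 + O a$)
$s{\left(h \right)} = 11 + h$ ($s{\left(h \right)} = h + \left(-7 + 10 + 8\right) = h + 11 = 11 + h$)
$\frac{s{\left(A{\left(7,-3 \right)} \right)}}{-6156} = \frac{11 - 22}{-6156} = \left(11 - 22\right) \left(- \frac{1}{6156}\right) = \left(-11\right) \left(- \frac{1}{6156}\right) = \frac{11}{6156}$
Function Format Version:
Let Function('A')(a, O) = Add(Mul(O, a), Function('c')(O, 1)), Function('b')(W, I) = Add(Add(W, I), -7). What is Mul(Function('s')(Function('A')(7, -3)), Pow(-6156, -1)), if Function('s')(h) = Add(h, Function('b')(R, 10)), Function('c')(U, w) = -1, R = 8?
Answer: Rational(11, 6156) ≈ 0.0017869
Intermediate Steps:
Function('b')(W, I) = Add(-7, I, W) (Function('b')(W, I) = Add(Add(I, W), -7) = Add(-7, I, W))
Function('A')(a, O) = Add(-1, Mul(O, a)) (Function('A')(a, O) = Add(Mul(O, a), -1) = Add(-1, Mul(O, a)))
Function('s')(h) = Add(11, h) (Function('s')(h) = Add(h, Add(-7, 10, 8)) = Add(h, 11) = Add(11, h))
Mul(Function('s')(Function('A')(7, -3)), Pow(-6156, -1)) = Mul(Add(11, Add(-1, Mul(-3, 7))), Pow(-6156, -1)) = Mul(Add(11, Add(-1, -21)), Rational(-1, 6156)) = Mul(Add(11, -22), Rational(-1, 6156)) = Mul(-11, Rational(-1, 6156)) = Rational(11, 6156)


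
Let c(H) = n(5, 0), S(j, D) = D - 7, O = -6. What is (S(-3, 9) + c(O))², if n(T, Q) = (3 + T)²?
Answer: 4356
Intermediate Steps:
S(j, D) = -7 + D
c(H) = 64 (c(H) = (3 + 5)² = 8² = 64)
(S(-3, 9) + c(O))² = ((-7 + 9) + 64)² = (2 + 64)² = 66² = 4356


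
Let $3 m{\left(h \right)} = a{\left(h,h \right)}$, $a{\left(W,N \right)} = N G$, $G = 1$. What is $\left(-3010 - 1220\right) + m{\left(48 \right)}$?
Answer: $-4214$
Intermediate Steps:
$a{\left(W,N \right)} = N$ ($a{\left(W,N \right)} = N 1 = N$)
$m{\left(h \right)} = \frac{h}{3}$
$\left(-3010 - 1220\right) + m{\left(48 \right)} = \left(-3010 - 1220\right) + \frac{1}{3} \cdot 48 = -4230 + 16 = -4214$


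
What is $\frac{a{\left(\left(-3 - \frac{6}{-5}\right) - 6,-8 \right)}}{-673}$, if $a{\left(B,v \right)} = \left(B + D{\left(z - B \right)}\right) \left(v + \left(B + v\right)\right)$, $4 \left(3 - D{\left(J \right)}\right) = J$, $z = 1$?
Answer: $- \frac{833}{3365} \approx -0.24755$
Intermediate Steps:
$D{\left(J \right)} = 3 - \frac{J}{4}$
$a{\left(B,v \right)} = \left(\frac{11}{4} + \frac{5 B}{4}\right) \left(B + 2 v\right)$ ($a{\left(B,v \right)} = \left(B - \left(-3 + \frac{1 - B}{4}\right)\right) \left(v + \left(B + v\right)\right) = \left(B + \left(3 + \left(- \frac{1}{4} + \frac{B}{4}\right)\right)\right) \left(B + 2 v\right) = \left(B + \left(\frac{11}{4} + \frac{B}{4}\right)\right) \left(B + 2 v\right) = \left(\frac{11}{4} + \frac{5 B}{4}\right) \left(B + 2 v\right)$)
$\frac{a{\left(\left(-3 - \frac{6}{-5}\right) - 6,-8 \right)}}{-673} = \frac{\frac{5 \left(\left(-3 - \frac{6}{-5}\right) - 6\right)^{2}}{4} + \frac{11}{2} \left(-8\right) + \frac{11 \left(\left(-3 - \frac{6}{-5}\right) - 6\right)}{4} + \frac{5}{2} \left(\left(-3 - \frac{6}{-5}\right) - 6\right) \left(-8\right)}{-673} = \left(\frac{5 \left(\left(-3 - - \frac{6}{5}\right) - 6\right)^{2}}{4} - 44 + \frac{11 \left(\left(-3 - - \frac{6}{5}\right) - 6\right)}{4} + \frac{5}{2} \left(\left(-3 - - \frac{6}{5}\right) - 6\right) \left(-8\right)\right) \left(- \frac{1}{673}\right) = \left(\frac{5 \left(\left(-3 + \frac{6}{5}\right) - 6\right)^{2}}{4} - 44 + \frac{11 \left(\left(-3 + \frac{6}{5}\right) - 6\right)}{4} + \frac{5}{2} \left(\left(-3 + \frac{6}{5}\right) - 6\right) \left(-8\right)\right) \left(- \frac{1}{673}\right) = \left(\frac{5 \left(- \frac{9}{5} - 6\right)^{2}}{4} - 44 + \frac{11 \left(- \frac{9}{5} - 6\right)}{4} + \frac{5}{2} \left(- \frac{9}{5} - 6\right) \left(-8\right)\right) \left(- \frac{1}{673}\right) = \left(\frac{5 \left(- \frac{39}{5}\right)^{2}}{4} - 44 + \frac{11}{4} \left(- \frac{39}{5}\right) + \frac{5}{2} \left(- \frac{39}{5}\right) \left(-8\right)\right) \left(- \frac{1}{673}\right) = \left(\frac{5}{4} \cdot \frac{1521}{25} - 44 - \frac{429}{20} + 156\right) \left(- \frac{1}{673}\right) = \left(\frac{1521}{20} - 44 - \frac{429}{20} + 156\right) \left(- \frac{1}{673}\right) = \frac{833}{5} \left(- \frac{1}{673}\right) = - \frac{833}{3365}$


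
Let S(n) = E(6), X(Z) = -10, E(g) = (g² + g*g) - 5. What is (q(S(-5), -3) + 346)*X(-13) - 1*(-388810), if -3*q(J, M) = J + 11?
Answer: 385610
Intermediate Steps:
E(g) = -5 + 2*g² (E(g) = (g² + g²) - 5 = 2*g² - 5 = -5 + 2*g²)
S(n) = 67 (S(n) = -5 + 2*6² = -5 + 2*36 = -5 + 72 = 67)
q(J, M) = -11/3 - J/3 (q(J, M) = -(J + 11)/3 = -(11 + J)/3 = -11/3 - J/3)
(q(S(-5), -3) + 346)*X(-13) - 1*(-388810) = ((-11/3 - ⅓*67) + 346)*(-10) - 1*(-388810) = ((-11/3 - 67/3) + 346)*(-10) + 388810 = (-26 + 346)*(-10) + 388810 = 320*(-10) + 388810 = -3200 + 388810 = 385610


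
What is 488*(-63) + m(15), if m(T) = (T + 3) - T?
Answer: -30741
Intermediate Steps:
m(T) = 3 (m(T) = (3 + T) - T = 3)
488*(-63) + m(15) = 488*(-63) + 3 = -30744 + 3 = -30741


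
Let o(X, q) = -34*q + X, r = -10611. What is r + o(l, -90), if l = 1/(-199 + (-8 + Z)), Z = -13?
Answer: -1661221/220 ≈ -7551.0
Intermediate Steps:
l = -1/220 (l = 1/(-199 + (-8 - 13)) = 1/(-199 - 21) = 1/(-220) = -1/220 ≈ -0.0045455)
o(X, q) = X - 34*q
r + o(l, -90) = -10611 + (-1/220 - 34*(-90)) = -10611 + (-1/220 + 3060) = -10611 + 673199/220 = -1661221/220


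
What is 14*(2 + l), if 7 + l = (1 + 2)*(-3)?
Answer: -196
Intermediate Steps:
l = -16 (l = -7 + (1 + 2)*(-3) = -7 + 3*(-3) = -7 - 9 = -16)
14*(2 + l) = 14*(2 - 16) = 14*(-14) = -196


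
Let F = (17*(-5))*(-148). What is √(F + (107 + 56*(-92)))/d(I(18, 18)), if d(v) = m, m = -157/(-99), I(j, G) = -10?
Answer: 99*√7535/157 ≈ 54.737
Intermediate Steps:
F = 12580 (F = -85*(-148) = 12580)
m = 157/99 (m = -157*(-1/99) = 157/99 ≈ 1.5859)
d(v) = 157/99
√(F + (107 + 56*(-92)))/d(I(18, 18)) = √(12580 + (107 + 56*(-92)))/(157/99) = √(12580 + (107 - 5152))*(99/157) = √(12580 - 5045)*(99/157) = √7535*(99/157) = 99*√7535/157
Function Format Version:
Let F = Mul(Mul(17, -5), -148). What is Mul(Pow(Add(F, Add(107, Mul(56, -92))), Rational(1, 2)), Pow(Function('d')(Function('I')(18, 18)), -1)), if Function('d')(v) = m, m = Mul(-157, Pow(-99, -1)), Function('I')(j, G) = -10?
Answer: Mul(Rational(99, 157), Pow(7535, Rational(1, 2))) ≈ 54.737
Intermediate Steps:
F = 12580 (F = Mul(-85, -148) = 12580)
m = Rational(157, 99) (m = Mul(-157, Rational(-1, 99)) = Rational(157, 99) ≈ 1.5859)
Function('d')(v) = Rational(157, 99)
Mul(Pow(Add(F, Add(107, Mul(56, -92))), Rational(1, 2)), Pow(Function('d')(Function('I')(18, 18)), -1)) = Mul(Pow(Add(12580, Add(107, Mul(56, -92))), Rational(1, 2)), Pow(Rational(157, 99), -1)) = Mul(Pow(Add(12580, Add(107, -5152)), Rational(1, 2)), Rational(99, 157)) = Mul(Pow(Add(12580, -5045), Rational(1, 2)), Rational(99, 157)) = Mul(Pow(7535, Rational(1, 2)), Rational(99, 157)) = Mul(Rational(99, 157), Pow(7535, Rational(1, 2)))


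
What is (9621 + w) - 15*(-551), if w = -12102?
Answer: 5784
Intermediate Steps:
(9621 + w) - 15*(-551) = (9621 - 12102) - 15*(-551) = -2481 + 8265 = 5784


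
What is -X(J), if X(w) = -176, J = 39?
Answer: 176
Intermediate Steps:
-X(J) = -1*(-176) = 176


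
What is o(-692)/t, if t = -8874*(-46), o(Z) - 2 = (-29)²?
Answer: 281/136068 ≈ 0.0020651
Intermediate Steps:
o(Z) = 843 (o(Z) = 2 + (-29)² = 2 + 841 = 843)
t = 408204
o(-692)/t = 843/408204 = 843*(1/408204) = 281/136068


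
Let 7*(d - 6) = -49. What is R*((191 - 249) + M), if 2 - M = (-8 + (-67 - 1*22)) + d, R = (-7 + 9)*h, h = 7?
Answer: 588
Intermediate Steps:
d = -1 (d = 6 + (⅐)*(-49) = 6 - 7 = -1)
R = 14 (R = (-7 + 9)*7 = 2*7 = 14)
M = 100 (M = 2 - ((-8 + (-67 - 1*22)) - 1) = 2 - ((-8 + (-67 - 22)) - 1) = 2 - ((-8 - 89) - 1) = 2 - (-97 - 1) = 2 - 1*(-98) = 2 + 98 = 100)
R*((191 - 249) + M) = 14*((191 - 249) + 100) = 14*(-58 + 100) = 14*42 = 588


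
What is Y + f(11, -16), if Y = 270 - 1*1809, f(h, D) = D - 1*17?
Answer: -1572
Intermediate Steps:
f(h, D) = -17 + D (f(h, D) = D - 17 = -17 + D)
Y = -1539 (Y = 270 - 1809 = -1539)
Y + f(11, -16) = -1539 + (-17 - 16) = -1539 - 33 = -1572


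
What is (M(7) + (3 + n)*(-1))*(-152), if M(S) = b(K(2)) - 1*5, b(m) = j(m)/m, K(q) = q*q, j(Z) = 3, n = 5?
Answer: 1862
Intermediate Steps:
K(q) = q²
b(m) = 3/m
M(S) = -17/4 (M(S) = 3/(2²) - 1*5 = 3/4 - 5 = 3*(¼) - 5 = ¾ - 5 = -17/4)
(M(7) + (3 + n)*(-1))*(-152) = (-17/4 + (3 + 5)*(-1))*(-152) = (-17/4 + 8*(-1))*(-152) = (-17/4 - 8)*(-152) = -49/4*(-152) = 1862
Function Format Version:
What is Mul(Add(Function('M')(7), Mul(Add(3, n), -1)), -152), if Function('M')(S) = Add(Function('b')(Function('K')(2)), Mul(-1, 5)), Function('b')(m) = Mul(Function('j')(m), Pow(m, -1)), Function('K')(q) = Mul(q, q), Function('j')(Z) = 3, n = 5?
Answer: 1862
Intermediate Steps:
Function('K')(q) = Pow(q, 2)
Function('b')(m) = Mul(3, Pow(m, -1))
Function('M')(S) = Rational(-17, 4) (Function('M')(S) = Add(Mul(3, Pow(Pow(2, 2), -1)), Mul(-1, 5)) = Add(Mul(3, Pow(4, -1)), -5) = Add(Mul(3, Rational(1, 4)), -5) = Add(Rational(3, 4), -5) = Rational(-17, 4))
Mul(Add(Function('M')(7), Mul(Add(3, n), -1)), -152) = Mul(Add(Rational(-17, 4), Mul(Add(3, 5), -1)), -152) = Mul(Add(Rational(-17, 4), Mul(8, -1)), -152) = Mul(Add(Rational(-17, 4), -8), -152) = Mul(Rational(-49, 4), -152) = 1862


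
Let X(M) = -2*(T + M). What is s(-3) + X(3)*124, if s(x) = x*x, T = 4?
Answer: -1727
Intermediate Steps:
X(M) = -8 - 2*M (X(M) = -2*(4 + M) = -8 - 2*M)
s(x) = x**2
s(-3) + X(3)*124 = (-3)**2 + (-8 - 2*3)*124 = 9 + (-8 - 6)*124 = 9 - 14*124 = 9 - 1736 = -1727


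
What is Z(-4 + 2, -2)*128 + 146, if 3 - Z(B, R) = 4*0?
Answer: 530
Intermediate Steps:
Z(B, R) = 3 (Z(B, R) = 3 - 4*0 = 3 - 1*0 = 3 + 0 = 3)
Z(-4 + 2, -2)*128 + 146 = 3*128 + 146 = 384 + 146 = 530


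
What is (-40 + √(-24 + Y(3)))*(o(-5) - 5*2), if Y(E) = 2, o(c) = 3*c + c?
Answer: 1200 - 30*I*√22 ≈ 1200.0 - 140.71*I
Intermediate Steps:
o(c) = 4*c
(-40 + √(-24 + Y(3)))*(o(-5) - 5*2) = (-40 + √(-24 + 2))*(4*(-5) - 5*2) = (-40 + √(-22))*(-20 - 10) = (-40 + I*√22)*(-30) = 1200 - 30*I*√22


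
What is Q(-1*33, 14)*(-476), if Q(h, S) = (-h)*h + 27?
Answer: 505512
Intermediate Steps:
Q(h, S) = 27 - h**2 (Q(h, S) = -h**2 + 27 = 27 - h**2)
Q(-1*33, 14)*(-476) = (27 - (-1*33)**2)*(-476) = (27 - 1*(-33)**2)*(-476) = (27 - 1*1089)*(-476) = (27 - 1089)*(-476) = -1062*(-476) = 505512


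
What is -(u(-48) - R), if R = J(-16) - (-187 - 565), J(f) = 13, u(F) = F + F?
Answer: 861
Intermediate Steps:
u(F) = 2*F
R = 765 (R = 13 - (-187 - 565) = 13 - 1*(-752) = 13 + 752 = 765)
-(u(-48) - R) = -(2*(-48) - 1*765) = -(-96 - 765) = -1*(-861) = 861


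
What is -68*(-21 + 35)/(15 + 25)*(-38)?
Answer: 4522/5 ≈ 904.40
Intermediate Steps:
-68*(-21 + 35)/(15 + 25)*(-38) = -952/40*(-38) = -68*7/20*(-38) = -119/5*(-38) = 4522/5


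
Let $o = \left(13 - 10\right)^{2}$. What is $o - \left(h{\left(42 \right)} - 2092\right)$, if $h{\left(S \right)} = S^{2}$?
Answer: $337$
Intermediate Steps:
$o = 9$ ($o = 3^{2} = 9$)
$o - \left(h{\left(42 \right)} - 2092\right) = 9 - \left(42^{2} - 2092\right) = 9 - \left(1764 - 2092\right) = 9 - -328 = 9 + 328 = 337$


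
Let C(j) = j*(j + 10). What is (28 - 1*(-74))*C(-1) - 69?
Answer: -987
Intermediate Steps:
C(j) = j*(10 + j)
(28 - 1*(-74))*C(-1) - 69 = (28 - 1*(-74))*(-(10 - 1)) - 69 = (28 + 74)*(-1*9) - 69 = 102*(-9) - 69 = -918 - 69 = -987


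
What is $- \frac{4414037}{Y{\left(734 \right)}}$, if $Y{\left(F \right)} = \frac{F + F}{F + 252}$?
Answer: $- \frac{2176120241}{734} \approx -2.9647 \cdot 10^{6}$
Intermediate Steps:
$Y{\left(F \right)} = \frac{2 F}{252 + F}$
$- \frac{4414037}{Y{\left(734 \right)}} = - \frac{4414037}{2 \cdot 734 \frac{1}{252 + 734}} = - \frac{4414037}{2 \cdot 734 \cdot \frac{1}{986}} = - \frac{4414037}{\frac{734}{493}} = \left(-4414037\right) \frac{493}{734} = - \frac{2176120241}{734}$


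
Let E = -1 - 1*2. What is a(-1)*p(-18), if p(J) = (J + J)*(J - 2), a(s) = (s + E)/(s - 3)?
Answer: 720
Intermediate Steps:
E = -3 (E = -1 - 2 = -3)
a(s) = 1 (a(s) = (s - 3)/(s - 3) = (-3 + s)/(-3 + s) = 1)
p(J) = 2*J*(-2 + J) (p(J) = (2*J)*(-2 + J) = 2*J*(-2 + J))
a(-1)*p(-18) = 1*(2*(-18)*(-2 - 18)) = 1*(2*(-18)*(-20)) = 1*720 = 720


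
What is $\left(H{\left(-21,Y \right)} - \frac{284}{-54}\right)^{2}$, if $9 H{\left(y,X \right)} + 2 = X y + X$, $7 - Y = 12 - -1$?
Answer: $\frac{246016}{729} \approx 337.47$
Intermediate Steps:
$Y = -6$ ($Y = 7 - \left(12 - -1\right) = 7 - \left(12 + 1\right) = 7 - 13 = -6$)
$H{\left(y,X \right)} = - \frac{2}{9} + \frac{X}{9} + \frac{X y}{9}$ ($H{\left(y,X \right)} = - \frac{2}{9} + \frac{X y + X}{9} = - \frac{2}{9} + \frac{X + X y}{9} = - \frac{2}{9} + \left(\frac{X}{9} + \frac{X y}{9}\right) = - \frac{2}{9} + \frac{X}{9} + \frac{X y}{9}$)
$\left(H{\left(-21,Y \right)} - \frac{284}{-54}\right)^{2} = \left(\left(- \frac{2}{9} + \frac{1}{9} \left(-6\right) + \frac{1}{9} \left(-6\right) \left(-21\right)\right) - \frac{284}{-54}\right)^{2} = \left(\left(- \frac{2}{9} - \frac{2}{3} + 14\right) - - \frac{142}{27}\right)^{2} = \left(\frac{118}{9} + \frac{142}{27}\right)^{2} = \left(\frac{496}{27}\right)^{2} = \frac{246016}{729}$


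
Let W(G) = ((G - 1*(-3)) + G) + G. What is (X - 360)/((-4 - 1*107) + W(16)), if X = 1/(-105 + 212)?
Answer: 38519/6420 ≈ 5.9998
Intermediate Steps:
X = 1/107 ≈ 0.0093458
W(G) = 3 + 3*G (W(G) = ((G + 3) + G) + G = ((3 + G) + G) + G = (3 + 2*G) + G = 3 + 3*G)
(X - 360)/((-4 - 1*107) + W(16)) = (1/107 - 360)/((-4 - 1*107) + (3 + 3*16)) = -38519/(107*((-4 - 107) + (3 + 48))) = -38519/(107*(-111 + 51)) = -38519/107/(-60) = -38519/107*(-1/60) = 38519/6420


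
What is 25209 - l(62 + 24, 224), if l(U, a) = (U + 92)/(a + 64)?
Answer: 3630007/144 ≈ 25208.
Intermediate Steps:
l(U, a) = (92 + U)/(64 + a)
25209 - l(62 + 24, 224) = 25209 - (92 + (62 + 24))/(64 + 224) = 25209 - (92 + 86)/288 = 25209 - 178/288 = 25209 - 1*89/144 = 25209 - 89/144 = 3630007/144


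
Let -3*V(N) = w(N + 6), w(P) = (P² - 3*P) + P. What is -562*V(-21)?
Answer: 47770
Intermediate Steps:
w(P) = P² - 2*P
V(N) = -(4 + N)*(6 + N)/3 (V(N) = -(N + 6)*(-2 + (N + 6))/3 = -(6 + N)*(-2 + (6 + N))/3 = -(6 + N)*(4 + N)/3 = -(4 + N)*(6 + N)/3)
-562*V(-21) = -(-562)*(4 - 21)*(6 - 21)/3 = -(-562)*(-17)*(-15)/3 = -562*(-85) = 47770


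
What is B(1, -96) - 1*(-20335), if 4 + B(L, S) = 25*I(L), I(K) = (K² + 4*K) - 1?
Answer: 20431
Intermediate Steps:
I(K) = -1 + K² + 4*K
B(L, S) = -29 + 25*L² + 100*L (B(L, S) = -4 + 25*(-1 + L² + 4*L) = -4 + (-25 + 25*L² + 100*L) = -29 + 25*L² + 100*L)
B(1, -96) - 1*(-20335) = (-29 + 25*1² + 100*1) - 1*(-20335) = (-29 + 25*1 + 100) + 20335 = (-29 + 25 + 100) + 20335 = 96 + 20335 = 20431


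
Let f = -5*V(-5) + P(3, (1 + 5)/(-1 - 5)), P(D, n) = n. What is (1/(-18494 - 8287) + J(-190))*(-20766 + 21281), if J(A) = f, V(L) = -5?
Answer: 331012645/26781 ≈ 12360.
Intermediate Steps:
f = 24 (f = -5*(-5) + (1 + 5)/(-1 - 5) = 25 + 6/(-6) = 25 + 6*(-1/6) = 25 - 1 = 24)
J(A) = 24
(1/(-18494 - 8287) + J(-190))*(-20766 + 21281) = (1/(-18494 - 8287) + 24)*(-20766 + 21281) = (1/(-26781) + 24)*515 = (-1/26781 + 24)*515 = (642743/26781)*515 = 331012645/26781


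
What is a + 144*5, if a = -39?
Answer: 681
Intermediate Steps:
a + 144*5 = -39 + 144*5 = -39 + 720 = 681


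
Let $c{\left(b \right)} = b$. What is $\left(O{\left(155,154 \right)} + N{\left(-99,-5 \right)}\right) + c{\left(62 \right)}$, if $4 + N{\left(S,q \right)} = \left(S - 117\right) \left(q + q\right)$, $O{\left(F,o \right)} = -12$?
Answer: $2206$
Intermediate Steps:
$N{\left(S,q \right)} = -4 + 2 q \left(-117 + S\right)$ ($N{\left(S,q \right)} = -4 + \left(S - 117\right) \left(q + q\right) = -4 + \left(-117 + S\right) 2 q = -4 + 2 q \left(-117 + S\right)$)
$\left(O{\left(155,154 \right)} + N{\left(-99,-5 \right)}\right) + c{\left(62 \right)} = \left(-12 - \left(-1166 - 990\right)\right) + 62 = \left(-12 + \left(-4 + 1170 + 990\right)\right) + 62 = \left(-12 + 2156\right) + 62 = 2144 + 62 = 2206$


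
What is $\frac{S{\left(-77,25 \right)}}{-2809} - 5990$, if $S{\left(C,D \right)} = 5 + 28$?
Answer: $- \frac{16825943}{2809} \approx -5990.0$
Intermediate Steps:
$S{\left(C,D \right)} = 33$
$\frac{S{\left(-77,25 \right)}}{-2809} - 5990 = \frac{33}{-2809} - 5990 = 33 \left(- \frac{1}{2809}\right) - 5990 = - \frac{33}{2809} - 5990 = - \frac{16825943}{2809}$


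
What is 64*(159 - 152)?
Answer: 448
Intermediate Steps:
64*(159 - 152) = 64*7 = 448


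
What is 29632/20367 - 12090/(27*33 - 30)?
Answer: -73574626/5845329 ≈ -12.587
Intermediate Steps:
29632/20367 - 12090/(27*33 - 30) = 29632*(1/20367) - 12090/(891 - 30) = 29632/20367 - 12090/861 = 29632/20367 - 12090*1/861 = 29632/20367 - 4030/287 = -73574626/5845329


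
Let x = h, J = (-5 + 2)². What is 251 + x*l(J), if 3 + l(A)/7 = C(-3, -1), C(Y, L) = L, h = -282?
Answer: 8147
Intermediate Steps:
J = 9 (J = (-3)² = 9)
l(A) = -28 (l(A) = -21 + 7*(-1) = -21 - 7 = -28)
x = -282
251 + x*l(J) = 251 - 282*(-28) = 251 + 7896 = 8147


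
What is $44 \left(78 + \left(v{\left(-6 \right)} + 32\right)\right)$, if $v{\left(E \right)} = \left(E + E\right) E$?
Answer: $8008$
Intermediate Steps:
$v{\left(E \right)} = 2 E^{2}$ ($v{\left(E \right)} = 2 E E = 2 E^{2}$)
$44 \left(78 + \left(v{\left(-6 \right)} + 32\right)\right) = 44 \left(78 + \left(2 \left(-6\right)^{2} + 32\right)\right) = 44 \left(78 + \left(2 \cdot 36 + 32\right)\right) = 44 \left(78 + \left(72 + 32\right)\right) = 44 \left(78 + 104\right) = 44 \cdot 182 = 8008$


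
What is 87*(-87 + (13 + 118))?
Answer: 3828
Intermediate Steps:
87*(-87 + (13 + 118)) = 87*(-87 + 131) = 87*44 = 3828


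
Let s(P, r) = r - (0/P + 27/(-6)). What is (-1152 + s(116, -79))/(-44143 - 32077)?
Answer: 2453/152440 ≈ 0.016092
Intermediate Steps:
s(P, r) = 9/2 + r (s(P, r) = r - (0 + 27*(-⅙)) = r - (0 - 9/2) = r - 1*(-9/2) = r + 9/2 = 9/2 + r)
(-1152 + s(116, -79))/(-44143 - 32077) = (-1152 + (9/2 - 79))/(-44143 - 32077) = (-1152 - 149/2)/(-76220) = -2453/2*(-1/76220) = 2453/152440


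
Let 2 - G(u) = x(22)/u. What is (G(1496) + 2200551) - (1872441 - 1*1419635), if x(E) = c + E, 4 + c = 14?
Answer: 326828685/187 ≈ 1.7477e+6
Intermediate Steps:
c = 10 (c = -4 + 14 = 10)
x(E) = 10 + E
G(u) = 2 - 32/u (G(u) = 2 - (10 + 22)/u = 2 - 32/u)
(G(1496) + 2200551) - (1872441 - 1*1419635) = ((2 - 32/1496) + 2200551) - (1872441 - 1*1419635) = ((2 - 32*1/1496) + 2200551) - (1872441 - 1419635) = ((2 - 4/187) + 2200551) - 1*452806 = (370/187 + 2200551) - 452806 = 411503407/187 - 452806 = 326828685/187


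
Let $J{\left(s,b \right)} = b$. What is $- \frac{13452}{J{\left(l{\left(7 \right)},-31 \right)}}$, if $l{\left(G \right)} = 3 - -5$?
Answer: $\frac{13452}{31} \approx 433.94$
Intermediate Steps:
$l{\left(G \right)} = 8$ ($l{\left(G \right)} = 3 + 5 = 8$)
$- \frac{13452}{J{\left(l{\left(7 \right)},-31 \right)}} = - \frac{13452}{-31} = \left(-13452\right) \left(- \frac{1}{31}\right) = \frac{13452}{31}$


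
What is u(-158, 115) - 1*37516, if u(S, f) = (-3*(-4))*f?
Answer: -36136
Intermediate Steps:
u(S, f) = 12*f
u(-158, 115) - 1*37516 = 12*115 - 1*37516 = 1380 - 37516 = -36136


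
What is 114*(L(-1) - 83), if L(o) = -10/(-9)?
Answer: -28006/3 ≈ -9335.3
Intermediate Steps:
L(o) = 10/9 (L(o) = -10*(-⅑) = 10/9)
114*(L(-1) - 83) = 114*(10/9 - 83) = 114*(-737/9) = -28006/3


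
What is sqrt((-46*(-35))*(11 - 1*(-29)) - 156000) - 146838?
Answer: -146838 + 20*I*sqrt(229) ≈ -1.4684e+5 + 302.65*I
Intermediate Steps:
sqrt((-46*(-35))*(11 - 1*(-29)) - 156000) - 146838 = sqrt(1610*(11 + 29) - 156000) - 146838 = sqrt(1610*40 - 156000) - 146838 = sqrt(64400 - 156000) - 146838 = sqrt(-91600) - 146838 = 20*I*sqrt(229) - 146838 = -146838 + 20*I*sqrt(229)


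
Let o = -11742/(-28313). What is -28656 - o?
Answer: -811349070/28313 ≈ -28656.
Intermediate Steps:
o = 11742/28313 (o = -11742*(-1/28313) = 11742/28313 ≈ 0.41472)
-28656 - o = -28656 - 1*11742/28313 = -28656 - 11742/28313 = -811349070/28313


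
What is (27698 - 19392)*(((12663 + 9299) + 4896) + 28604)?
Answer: 460667372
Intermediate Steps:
(27698 - 19392)*(((12663 + 9299) + 4896) + 28604) = 8306*((21962 + 4896) + 28604) = 8306*(26858 + 28604) = 8306*55462 = 460667372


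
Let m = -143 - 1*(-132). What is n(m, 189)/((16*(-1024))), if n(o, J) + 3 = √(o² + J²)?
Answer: 3/16384 - √35842/16384 ≈ -0.011372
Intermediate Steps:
m = -11 (m = -143 + 132 = -11)
n(o, J) = -3 + √(J² + o²) (n(o, J) = -3 + √(o² + J²) = -3 + √(J² + o²))
n(m, 189)/((16*(-1024))) = (-3 + √(189² + (-11)²))/((16*(-1024))) = (-3 + √(35721 + 121))/(-16384) = (-3 + √35842)*(-1/16384) = 3/16384 - √35842/16384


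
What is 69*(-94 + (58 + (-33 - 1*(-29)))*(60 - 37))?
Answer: 79212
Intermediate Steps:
69*(-94 + (58 + (-33 - 1*(-29)))*(60 - 37)) = 69*(-94 + (58 + (-33 + 29))*23) = 69*(-94 + (58 - 4)*23) = 69*(-94 + 54*23) = 69*(-94 + 1242) = 69*1148 = 79212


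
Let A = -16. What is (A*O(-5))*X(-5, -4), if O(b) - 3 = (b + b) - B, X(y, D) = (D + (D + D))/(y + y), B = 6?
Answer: 1248/5 ≈ 249.60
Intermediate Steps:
X(y, D) = 3*D/(2*y) (X(y, D) = (D + 2*D)/((2*y)) = (3*D)*(1/(2*y)) = 3*D/(2*y))
O(b) = -3 + 2*b (O(b) = 3 + ((b + b) - 1*6) = 3 + (2*b - 6) = 3 + (-6 + 2*b) = -3 + 2*b)
(A*O(-5))*X(-5, -4) = (-16*(-3 + 2*(-5)))*((3/2)*(-4)/(-5)) = (-16*(-3 - 10))*((3/2)*(-4)*(-⅕)) = -16*(-13)*(6/5) = 208*(6/5) = 1248/5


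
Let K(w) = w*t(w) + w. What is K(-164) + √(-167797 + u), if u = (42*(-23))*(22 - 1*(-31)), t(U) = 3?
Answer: -656 + I*√218995 ≈ -656.0 + 467.97*I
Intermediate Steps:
u = -51198 (u = -966*(22 + 31) = -966*53 = -51198)
K(w) = 4*w (K(w) = w*3 + w = 3*w + w = 4*w)
K(-164) + √(-167797 + u) = 4*(-164) + √(-167797 - 51198) = -656 + √(-218995) = -656 + I*√218995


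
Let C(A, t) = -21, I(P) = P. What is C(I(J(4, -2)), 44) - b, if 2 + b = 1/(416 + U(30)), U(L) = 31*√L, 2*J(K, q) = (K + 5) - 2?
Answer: -1370355/72113 + 31*√30/144226 ≈ -19.002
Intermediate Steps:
J(K, q) = 3/2 + K/2 (J(K, q) = ((K + 5) - 2)/2 = ((5 + K) - 2)/2 = (3 + K)/2 = 3/2 + K/2)
b = -2 + 1/(416 + 31*√30) ≈ -1.9983
C(I(J(4, -2)), 44) - b = -21 - (-144018/72113 - 31*√30/144226) = -21 + (144018/72113 + 31*√30/144226) = -1370355/72113 + 31*√30/144226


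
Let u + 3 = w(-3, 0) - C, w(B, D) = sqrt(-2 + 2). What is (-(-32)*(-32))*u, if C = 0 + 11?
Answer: 14336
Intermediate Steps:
w(B, D) = 0 (w(B, D) = sqrt(0) = 0)
C = 11
u = -14 (u = -3 + (0 - 1*11) = -3 + (0 - 11) = -3 - 11 = -14)
(-(-32)*(-32))*u = -(-32)*(-32)*(-14) = -32*32*(-14) = -1024*(-14) = 14336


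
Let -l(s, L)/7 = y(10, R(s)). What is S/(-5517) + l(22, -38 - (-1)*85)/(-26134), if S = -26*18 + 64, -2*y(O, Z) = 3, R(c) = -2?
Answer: 21000415/288362556 ≈ 0.072826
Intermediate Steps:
y(O, Z) = -3/2 (y(O, Z) = -½*3 = -3/2)
l(s, L) = 21/2 (l(s, L) = -7*(-3/2) = 21/2)
S = -404 (S = -468 + 64 = -404)
S/(-5517) + l(22, -38 - (-1)*85)/(-26134) = -404/(-5517) + (21/2)/(-26134) = -404*(-1/5517) + (21/2)*(-1/26134) = 404/5517 - 21/52268 = 21000415/288362556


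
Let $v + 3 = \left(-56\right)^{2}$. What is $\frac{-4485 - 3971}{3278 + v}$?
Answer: $- \frac{8456}{6411} \approx -1.319$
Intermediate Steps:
$v = 3133$ ($v = -3 + \left(-56\right)^{2} = -3 + 3136 = 3133$)
$\frac{-4485 - 3971}{3278 + v} = \frac{-4485 - 3971}{3278 + 3133} = - \frac{8456}{6411}$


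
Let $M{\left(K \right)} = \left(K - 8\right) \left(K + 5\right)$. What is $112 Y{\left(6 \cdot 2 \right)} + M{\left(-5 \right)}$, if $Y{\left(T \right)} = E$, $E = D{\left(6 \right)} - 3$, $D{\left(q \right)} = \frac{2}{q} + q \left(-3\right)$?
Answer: $- \frac{6944}{3} \approx -2314.7$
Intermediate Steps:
$D{\left(q \right)} = - 3 q + \frac{2}{q}$ ($D{\left(q \right)} = \frac{2}{q} - 3 q = - 3 q + \frac{2}{q}$)
$E = - \frac{62}{3}$ ($E = \left(\left(-3\right) 6 + \frac{2}{6}\right) - 3 = \left(-18 + 2 \cdot \frac{1}{6}\right) - 3 = \left(-18 + \frac{1}{3}\right) - 3 = - \frac{53}{3} - 3 = - \frac{62}{3} \approx -20.667$)
$Y{\left(T \right)} = - \frac{62}{3}$
$M{\left(K \right)} = \left(-8 + K\right) \left(5 + K\right)$
$112 Y{\left(6 \cdot 2 \right)} + M{\left(-5 \right)} = 112 \left(- \frac{62}{3}\right) - \left(25 - 25\right) = - \frac{6944}{3} + \left(-40 + 25 + 15\right) = - \frac{6944}{3} + 0 = - \frac{6944}{3}$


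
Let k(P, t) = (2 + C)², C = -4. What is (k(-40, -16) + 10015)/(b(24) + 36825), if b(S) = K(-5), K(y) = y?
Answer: 10019/36820 ≈ 0.27211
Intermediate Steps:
b(S) = -5
k(P, t) = 4 (k(P, t) = (2 - 4)² = (-2)² = 4)
(k(-40, -16) + 10015)/(b(24) + 36825) = (4 + 10015)/(-5 + 36825) = 10019/36820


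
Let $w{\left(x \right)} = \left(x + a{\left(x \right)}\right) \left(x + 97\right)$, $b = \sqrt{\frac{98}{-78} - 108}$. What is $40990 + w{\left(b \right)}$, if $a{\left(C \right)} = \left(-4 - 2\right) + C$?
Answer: $\frac{1567390}{39} + \frac{188 i \sqrt{166179}}{39} \approx 40190.0 + 1965.1 i$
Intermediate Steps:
$a{\left(C \right)} = -6 + C$
$b = \frac{i \sqrt{166179}}{39}$ ($b = \sqrt{98 \left(- \frac{1}{78}\right) - 108} = \sqrt{- \frac{49}{39} - 108} = \sqrt{- \frac{4261}{39}} = \frac{i \sqrt{166179}}{39} \approx 10.453 i$)
$w{\left(x \right)} = \left(-6 + 2 x\right) \left(97 + x\right)$ ($w{\left(x \right)} = \left(x + \left(-6 + x\right)\right) \left(x + 97\right) = \left(-6 + 2 x\right) \left(97 + x\right)$)
$40990 + w{\left(b \right)} = 40990 + \left(-582 + 2 \left(\frac{i \sqrt{166179}}{39}\right)^{2} + 188 \frac{i \sqrt{166179}}{39}\right) = 40990 + \left(-582 + 2 \left(- \frac{4261}{39}\right) + \frac{188 i \sqrt{166179}}{39}\right) = 40990 - \left(\frac{31220}{39} - \frac{188 i \sqrt{166179}}{39}\right) = \frac{1567390}{39} + \frac{188 i \sqrt{166179}}{39}$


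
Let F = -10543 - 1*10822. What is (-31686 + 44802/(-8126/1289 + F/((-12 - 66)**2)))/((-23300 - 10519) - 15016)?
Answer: 2790476743686/3759223999615 ≈ 0.74230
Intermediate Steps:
F = -21365 (F = -10543 - 10822 = -21365)
(-31686 + 44802/(-8126/1289 + F/((-12 - 66)**2)))/((-23300 - 10519) - 15016) = (-31686 + 44802/(-8126/1289 - 21365/(-12 - 66)**2))/((-23300 - 10519) - 15016) = (-31686 + 44802/(-8126*1/1289 - 21365/((-78)**2)))/(-33819 - 15016) = (-31686 + 44802/(-8126/1289 - 21365/6084))/(-48835) = (-31686 + 44802/(-8126/1289 - 21365*1/6084))*(-1/48835) = (-31686 + 44802/(-8126/1289 - 21365/6084))*(-1/48835) = (-31686 + 44802/(-76978069/7842276))*(-1/48835) = (-31686 + 44802*(-7842276/76978069))*(-1/48835) = (-31686 - 351349649352/76978069)*(-1/48835) = -2790476743686/76978069*(-1/48835) = 2790476743686/3759223999615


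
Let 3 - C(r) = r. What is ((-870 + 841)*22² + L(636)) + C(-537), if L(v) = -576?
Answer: -14072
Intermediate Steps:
C(r) = 3 - r
((-870 + 841)*22² + L(636)) + C(-537) = ((-870 + 841)*22² - 576) + (3 - 1*(-537)) = (-29*484 - 576) + (3 + 537) = (-14036 - 576) + 540 = -14612 + 540 = -14072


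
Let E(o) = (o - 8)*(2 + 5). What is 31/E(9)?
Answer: 31/7 ≈ 4.4286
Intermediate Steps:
E(o) = -56 + 7*o (E(o) = (-8 + o)*7 = -56 + 7*o)
31/E(9) = 31/(-56 + 7*9) = 31/(-56 + 63) = 31/7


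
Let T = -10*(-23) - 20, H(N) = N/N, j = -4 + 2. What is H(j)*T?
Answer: 210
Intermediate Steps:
j = -2
H(N) = 1
T = 210 (T = 230 - 20 = 210)
H(j)*T = 1*210 = 210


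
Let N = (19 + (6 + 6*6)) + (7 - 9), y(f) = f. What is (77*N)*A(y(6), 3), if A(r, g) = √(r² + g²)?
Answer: 13629*√5 ≈ 30475.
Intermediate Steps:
A(r, g) = √(g² + r²)
N = 59 (N = (19 + (6 + 36)) - 2 = (19 + 42) - 2 = 61 - 2 = 59)
(77*N)*A(y(6), 3) = (77*59)*√(3² + 6²) = 4543*√(9 + 36) = 4543*√45 = 4543*(3*√5) = 13629*√5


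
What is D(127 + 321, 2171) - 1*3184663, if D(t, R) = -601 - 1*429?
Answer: -3185693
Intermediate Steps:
D(t, R) = -1030 (D(t, R) = -601 - 429 = -1030)
D(127 + 321, 2171) - 1*3184663 = -1030 - 1*3184663 = -1030 - 3184663 = -3185693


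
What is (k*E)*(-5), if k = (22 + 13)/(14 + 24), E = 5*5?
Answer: -4375/38 ≈ -115.13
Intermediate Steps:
E = 25
k = 35/38 ≈ 0.92105
(k*E)*(-5) = ((35/38)*25)*(-5) = (875/38)*(-5) = -4375/38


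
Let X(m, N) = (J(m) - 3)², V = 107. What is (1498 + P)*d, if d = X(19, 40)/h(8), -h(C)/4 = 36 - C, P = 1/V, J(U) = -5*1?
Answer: -641148/749 ≈ -856.00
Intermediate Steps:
J(U) = -5
P = 1/107 ≈ 0.0093458
X(m, N) = 64 (X(m, N) = (-5 - 3)² = (-8)² = 64)
h(C) = -144 + 4*C (h(C) = -4*(36 - C) = -144 + 4*C)
d = -4/7 (d = 64/(-144 + 4*8) = 64/(-144 + 32) = 64/(-112) = 64*(-1/112) = -4/7 ≈ -0.57143)
(1498 + P)*d = (1498 + 1/107)*(-4/7) = (160287/107)*(-4/7) = -641148/749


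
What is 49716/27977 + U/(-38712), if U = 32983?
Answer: 1001840401/1083045624 ≈ 0.92502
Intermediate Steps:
49716/27977 + U/(-38712) = 49716/27977 + 32983/(-38712) = 49716*(1/27977) + 32983*(-1/38712) = 49716/27977 - 32983/38712 = 1001840401/1083045624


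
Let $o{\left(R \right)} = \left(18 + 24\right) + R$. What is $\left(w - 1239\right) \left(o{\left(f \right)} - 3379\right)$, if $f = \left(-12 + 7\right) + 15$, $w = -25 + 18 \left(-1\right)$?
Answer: $4265214$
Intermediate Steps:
$w = -43$ ($w = -25 - 18 = -43$)
$f = 10$ ($f = -5 + 15 = 10$)
$o{\left(R \right)} = 42 + R$
$\left(w - 1239\right) \left(o{\left(f \right)} - 3379\right) = \left(-43 - 1239\right) \left(\left(42 + 10\right) - 3379\right) = - 1282 \left(52 - 3379\right) = \left(-1282\right) \left(-3327\right) = 4265214$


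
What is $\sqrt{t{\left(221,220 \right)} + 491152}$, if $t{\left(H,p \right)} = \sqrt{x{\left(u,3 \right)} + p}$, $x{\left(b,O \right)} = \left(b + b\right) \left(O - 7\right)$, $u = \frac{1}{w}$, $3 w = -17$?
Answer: $\frac{\sqrt{141942928 + 34 \sqrt{15997}}}{17} \approx 700.83$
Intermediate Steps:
$w = - \frac{17}{3}$ ($w = \frac{1}{3} \left(-17\right) = - \frac{17}{3} \approx -5.6667$)
$u = - \frac{3}{17}$ ($u = \frac{1}{- \frac{17}{3}} = - \frac{3}{17} \approx -0.17647$)
$x{\left(b,O \right)} = 2 b \left(-7 + O\right)$
$t{\left(H,p \right)} = \sqrt{\frac{24}{17} + p}$ ($t{\left(H,p \right)} = \sqrt{2 \left(- \frac{3}{17}\right) \left(-7 + 3\right) + p} = \sqrt{2 \left(- \frac{3}{17}\right) \left(-4\right) + p} = \sqrt{\frac{24}{17} + p}$)
$\sqrt{t{\left(221,220 \right)} + 491152} = \sqrt{\frac{\sqrt{408 + 289 \cdot 220}}{17} + 491152} = \sqrt{\frac{\sqrt{408 + 63580}}{17} + 491152} = \sqrt{\frac{\sqrt{63988}}{17} + 491152} = \sqrt{\frac{2 \sqrt{15997}}{17} + 491152} = \sqrt{491152 + \frac{2 \sqrt{15997}}{17}}$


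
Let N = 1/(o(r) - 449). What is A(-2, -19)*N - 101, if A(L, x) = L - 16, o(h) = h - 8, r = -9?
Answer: -23524/233 ≈ -100.96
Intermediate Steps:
o(h) = -8 + h
N = -1/466 (N = 1/((-8 - 9) - 449) = 1/(-17 - 449) = 1/(-466) = -1/466 ≈ -0.0021459)
A(L, x) = -16 + L
A(-2, -19)*N - 101 = (-16 - 2)*(-1/466) - 101 = -18*(-1/466) - 101 = 9/233 - 101 = -23524/233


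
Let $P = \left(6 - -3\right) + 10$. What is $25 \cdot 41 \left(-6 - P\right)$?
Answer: $-25625$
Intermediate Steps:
$P = 19$ ($P = \left(6 + 3\right) + 10 = 9 + 10 = 19$)
$25 \cdot 41 \left(-6 - P\right) = 25 \cdot 41 \left(-6 - 19\right) = 1025 \left(-6 - 19\right) = 1025 \left(-25\right) = -25625$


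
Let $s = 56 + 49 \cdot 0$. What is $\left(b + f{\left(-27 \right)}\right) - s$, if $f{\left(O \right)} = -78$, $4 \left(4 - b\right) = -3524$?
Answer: $751$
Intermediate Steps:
$b = 885$ ($b = 4 - -881 = 4 + 881 = 885$)
$s = 56$ ($s = 56 + 0 = 56$)
$\left(b + f{\left(-27 \right)}\right) - s = \left(885 - 78\right) - 56 = 807 - 56 = 751$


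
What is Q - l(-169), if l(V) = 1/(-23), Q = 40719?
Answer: 936538/23 ≈ 40719.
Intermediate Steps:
l(V) = -1/23
Q - l(-169) = 40719 - 1*(-1/23) = 40719 + 1/23 = 936538/23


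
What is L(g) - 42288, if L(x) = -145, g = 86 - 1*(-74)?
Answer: -42433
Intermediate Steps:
g = 160 (g = 86 + 74 = 160)
L(g) - 42288 = -145 - 42288 = -42433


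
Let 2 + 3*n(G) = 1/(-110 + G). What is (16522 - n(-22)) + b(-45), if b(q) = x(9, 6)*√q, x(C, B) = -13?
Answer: 6542977/396 - 39*I*√5 ≈ 16523.0 - 87.207*I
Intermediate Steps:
n(G) = -⅔ + 1/(3*(-110 + G))
b(q) = -13*√q
(16522 - n(-22)) + b(-45) = (16522 - (221 - 2*(-22))/(3*(-110 - 22))) - 39*I*√5 = (16522 - (221 + 44)/(3*(-132))) - 39*I*√5 = (16522 - (-1)*265/(3*132)) - 39*I*√5 = (16522 - 1*(-265/396)) - 39*I*√5 = (16522 + 265/396) - 39*I*√5 = 6542977/396 - 39*I*√5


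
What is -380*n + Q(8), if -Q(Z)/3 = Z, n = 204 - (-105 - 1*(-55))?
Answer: -96544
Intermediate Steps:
n = 254 (n = 204 - (-105 + 55) = 204 - 1*(-50) = 204 + 50 = 254)
Q(Z) = -3*Z
-380*n + Q(8) = -380*254 - 3*8 = -96520 - 24 = -96544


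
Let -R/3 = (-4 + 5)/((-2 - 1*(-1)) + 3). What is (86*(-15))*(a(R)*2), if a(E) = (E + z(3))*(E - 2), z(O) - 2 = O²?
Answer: 85785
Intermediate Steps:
z(O) = 2 + O²
R = -3/2 (R = -3*(-4 + 5)/((-2 - 1*(-1)) + 3) = -3/((-2 + 1) + 3) = -3/(-1 + 3) = -3/2 ≈ -1.5000)
a(E) = (-2 + E)*(11 + E) (a(E) = (E + (2 + 3²))*(E - 2) = (E + (2 + 9))*(-2 + E) = (E + 11)*(-2 + E) = (11 + E)*(-2 + E) = (-2 + E)*(11 + E))
(86*(-15))*(a(R)*2) = (86*(-15))*((-22 + (-3/2)² + 9*(-3/2))*2) = -1290*(-22 + 9/4 - 27/2)*2 = -(-85785)*2/2 = -1290*(-133/2) = 85785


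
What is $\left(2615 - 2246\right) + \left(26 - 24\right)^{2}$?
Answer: $373$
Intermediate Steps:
$\left(2615 - 2246\right) + \left(26 - 24\right)^{2} = 369 + 2^{2} = 369 + 4 = 373$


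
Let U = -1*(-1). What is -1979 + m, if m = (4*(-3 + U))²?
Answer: -1915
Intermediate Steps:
U = 1
m = 64 (m = (4*(-3 + 1))² = (4*(-2))² = (-8)² = 64)
-1979 + m = -1979 + 64 = -1915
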